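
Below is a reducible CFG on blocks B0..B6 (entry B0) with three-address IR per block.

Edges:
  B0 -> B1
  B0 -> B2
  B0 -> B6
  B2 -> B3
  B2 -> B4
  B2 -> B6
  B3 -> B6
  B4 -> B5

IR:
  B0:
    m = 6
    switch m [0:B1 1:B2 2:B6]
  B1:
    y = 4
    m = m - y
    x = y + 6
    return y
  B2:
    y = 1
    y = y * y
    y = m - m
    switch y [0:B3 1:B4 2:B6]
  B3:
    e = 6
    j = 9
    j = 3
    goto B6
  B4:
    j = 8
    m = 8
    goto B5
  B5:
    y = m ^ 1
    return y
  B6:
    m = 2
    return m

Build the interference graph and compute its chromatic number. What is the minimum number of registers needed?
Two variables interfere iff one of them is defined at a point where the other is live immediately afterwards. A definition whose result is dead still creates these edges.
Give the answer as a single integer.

Block summaries:
  B0: def={m} ue=∅
  B1: def={m,x,y} ue={m}
  B2: def={y} ue={m}
  B3: def={e,j} ue=∅
  B4: def={j,m} ue=∅
  B5: def={y} ue={m}
  B6: def={m} ue=∅

Live sets:
  B0 li=∅ lo={m}
  B1 li={m} lo=∅
  B2 li={m} lo=∅
  B3 li=∅ lo=∅
  B4 li=∅ lo={m}
  B5 li={m} lo=∅
  B6 li=∅ lo=∅

Conflict graph:
  e: ∅
  j: ∅
  m: {y}
  x: {y}
  y: {m,x}

Registers:
  {m,y} pairwise interfere (2-clique) ⇒ χ ≥ 2
  assign e→R0 j→R0 m→R1 x→R1 y→R0 — no edge inside a register ⇒ χ ≤ 2
  χ = 2

Answer: 2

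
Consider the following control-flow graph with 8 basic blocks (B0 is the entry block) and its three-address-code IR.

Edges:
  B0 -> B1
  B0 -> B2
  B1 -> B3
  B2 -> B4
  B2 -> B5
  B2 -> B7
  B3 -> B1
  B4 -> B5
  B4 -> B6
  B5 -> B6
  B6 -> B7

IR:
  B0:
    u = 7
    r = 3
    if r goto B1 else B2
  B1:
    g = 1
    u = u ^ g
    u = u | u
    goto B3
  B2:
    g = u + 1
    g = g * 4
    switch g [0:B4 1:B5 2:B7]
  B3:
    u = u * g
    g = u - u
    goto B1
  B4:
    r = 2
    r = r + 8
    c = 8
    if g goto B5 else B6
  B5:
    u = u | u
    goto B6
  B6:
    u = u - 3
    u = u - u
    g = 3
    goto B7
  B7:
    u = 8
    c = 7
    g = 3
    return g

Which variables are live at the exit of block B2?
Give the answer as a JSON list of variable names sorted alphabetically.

Answer: ["g", "u"]

Working:
Block summaries:
  B0 def {r,u} use ∅
  B1 def {g,u} use {u}
  B2 def {g} use {u}
  B3 def {g,u} use {g,u}
  B4 def {c,r} use {g}
  B5 def {u} use {u}
  B6 def {g,u} use {u}
  B7 def {c,g,u} use ∅

Live sets:
  live B0: ∅→{u}
  live B1: {u}→{g,u}
  live B2: {u}→{g,u}
  live B3: {g,u}→{u}
  live B4: {g,u}→{u}
  live B5: {u}→{u}
  live B6: {u}→∅
  live B7: ∅→∅

live-out(B2) = ["g", "u"]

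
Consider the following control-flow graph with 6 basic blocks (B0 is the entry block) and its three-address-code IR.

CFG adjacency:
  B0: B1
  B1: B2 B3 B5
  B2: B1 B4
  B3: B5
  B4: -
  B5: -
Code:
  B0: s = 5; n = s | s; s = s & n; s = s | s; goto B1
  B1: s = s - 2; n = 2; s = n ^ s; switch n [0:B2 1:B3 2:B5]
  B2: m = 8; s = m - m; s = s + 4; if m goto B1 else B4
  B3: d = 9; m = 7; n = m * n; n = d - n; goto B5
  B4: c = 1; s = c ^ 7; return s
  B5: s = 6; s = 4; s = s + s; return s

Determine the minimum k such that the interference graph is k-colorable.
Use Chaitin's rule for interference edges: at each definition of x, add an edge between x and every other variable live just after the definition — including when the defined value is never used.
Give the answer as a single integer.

Answer: 3

Derivation:
def/use:
  B0: {n,s} / ∅
  B1: {n,s} / {s}
  B2: {m,s} / ∅
  B3: {d,m,n} / {n}
  B4: {c,s} / ∅
  B5: {s} / ∅

Live sets:
  B0 li=∅ lo={s}
  B1 li={s} lo={n}
  B2 li=∅ lo={s}
  B3 li={n} lo=∅
  B4 li=∅ lo=∅
  B5 li=∅ lo=∅

Interfere edges:
  c: ∅
  d: {m,n}
  m: {d,n,s}
  n: {d,m,s}
  s: {m,n}

Chromatic number:
  {d,m,n} pairwise interfere (3-clique) ⇒ χ ≥ 3
  assign c→c0 d→c2 m→c0 n→c1 s→c2 — no edge inside a register ⇒ χ ≤ 3
  χ = 3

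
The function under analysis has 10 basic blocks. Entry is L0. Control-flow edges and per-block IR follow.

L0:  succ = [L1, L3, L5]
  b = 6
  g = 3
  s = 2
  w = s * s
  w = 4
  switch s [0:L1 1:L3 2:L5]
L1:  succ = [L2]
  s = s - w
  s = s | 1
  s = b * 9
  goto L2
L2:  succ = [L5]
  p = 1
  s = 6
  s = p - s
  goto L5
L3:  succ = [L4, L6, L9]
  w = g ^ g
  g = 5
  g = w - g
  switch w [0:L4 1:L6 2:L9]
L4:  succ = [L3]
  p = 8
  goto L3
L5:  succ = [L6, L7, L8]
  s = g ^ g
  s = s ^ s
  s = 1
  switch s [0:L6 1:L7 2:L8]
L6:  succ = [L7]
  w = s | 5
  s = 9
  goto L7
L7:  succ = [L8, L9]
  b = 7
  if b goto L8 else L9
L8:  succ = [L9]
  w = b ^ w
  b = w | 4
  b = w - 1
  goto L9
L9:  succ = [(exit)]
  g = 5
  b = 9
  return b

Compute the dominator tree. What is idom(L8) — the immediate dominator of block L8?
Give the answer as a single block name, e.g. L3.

Answer: L0

Working:
idom tree: L1←L0 L2←L1 L3←L0 L4←L3 L5←L0 L6←L0 L7←L0 L8←L0 L9←L0
Dom∩ at merges:
  L3: preds {L0,L4}: {L0} ∩ {L0,L3,L4} = {L0}; idom=L0
  L5: preds {L0,L2}: {L0} ∩ {L0,L1,L2} = {L0}; idom=L0
  L6: preds {L3,L5}: {L0,L3} ∩ {L0,L5} = {L0}; idom=L0
  L7: preds {L5,L6}: {L0,L5} ∩ {L0,L6} = {L0}; idom=L0
  L8: preds {L5,L7}: {L0,L5} ∩ {L0,L7} = {L0}; idom=L0
  L9: preds {L3,L7,L8}: {L0,L3} ∩ {L0,L7} ∩ {L0,L8} = {L0}; idom=L0

idom(L8) = L0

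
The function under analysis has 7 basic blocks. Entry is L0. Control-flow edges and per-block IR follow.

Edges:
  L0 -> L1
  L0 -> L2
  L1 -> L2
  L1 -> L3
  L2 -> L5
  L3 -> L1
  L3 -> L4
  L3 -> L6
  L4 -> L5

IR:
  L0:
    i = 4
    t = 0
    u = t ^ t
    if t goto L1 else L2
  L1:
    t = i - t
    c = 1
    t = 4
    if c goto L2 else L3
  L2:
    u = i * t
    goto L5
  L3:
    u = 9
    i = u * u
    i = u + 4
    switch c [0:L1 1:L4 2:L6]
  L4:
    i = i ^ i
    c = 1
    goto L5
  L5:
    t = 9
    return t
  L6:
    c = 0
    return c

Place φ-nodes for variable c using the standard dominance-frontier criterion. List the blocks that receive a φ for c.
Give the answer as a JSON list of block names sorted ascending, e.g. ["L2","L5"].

Answer: ["L1", "L2", "L5"]

Derivation:
idom tree: L1←L0 L2←L0 L3←L1 L4←L3 L5←L0 L6←L3
Join-block Dom:
  L1: preds {L0,L3}: {L0} ∩ {L0,L1,L3} = {L0}; idom=L0
  L2: preds {L0,L1}: {L0} ∩ {L0,L1} = {L0}; idom=L0
  L5: preds {L2,L4}: {L0,L2} ∩ {L0,L1,L3,L4} = {L0}; idom=L0

DF walk-up:
  L1←L0: walk · to L0
  L1←L3: walk L3→L1 to L0
  L2←L0: walk · to L0
  L2←L1: walk L1 to L0
  L5←L2: walk L2 to L0
  L5←L4: walk L4→L3→L1 to L0
  L0: DF=∅
  L1: DF={L1,L2,L5}
  L2: DF={L5}
  L3: DF={L1,L5}
  L4: DF={L5}
  L5: DF=∅
  L6: DF=∅

φ for c: defs {L1,L4,L6}
  DF⁺ = {L1,L2,L5}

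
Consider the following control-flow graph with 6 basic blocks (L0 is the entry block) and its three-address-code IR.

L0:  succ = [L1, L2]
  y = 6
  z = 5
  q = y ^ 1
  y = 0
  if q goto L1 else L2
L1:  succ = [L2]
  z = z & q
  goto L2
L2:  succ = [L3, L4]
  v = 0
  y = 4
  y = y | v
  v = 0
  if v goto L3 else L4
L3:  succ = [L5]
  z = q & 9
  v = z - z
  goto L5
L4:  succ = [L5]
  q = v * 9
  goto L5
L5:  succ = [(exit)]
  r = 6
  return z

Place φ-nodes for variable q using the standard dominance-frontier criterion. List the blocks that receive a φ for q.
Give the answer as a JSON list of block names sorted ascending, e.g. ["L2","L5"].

Answer: ["L5"]

Analysis:
idom tree: L1←L0 L2←L0 L3←L2 L4←L2 L5←L2
Join-block Dom:
  L2: preds {L0,L1}: {L0} ∩ {L0,L1} = {L0}; idom=L0
  L5: preds {L3,L4}: {L0,L2,L3} ∩ {L0,L2,L4} = {L0,L2}; idom=L2

DF derivation:
  L2←L0: walk · to L0
  L2←L1: walk L1 to L0
  L5←L3: walk L3 to L2
  L5←L4: walk L4 to L2
  L0: DF=∅
  L1: DF={L2}
  L2: DF=∅
  L3: DF={L5}
  L4: DF={L5}
  L5: DF=∅

φ for q: defs {L0,L4}
  DF⁺ = {L5}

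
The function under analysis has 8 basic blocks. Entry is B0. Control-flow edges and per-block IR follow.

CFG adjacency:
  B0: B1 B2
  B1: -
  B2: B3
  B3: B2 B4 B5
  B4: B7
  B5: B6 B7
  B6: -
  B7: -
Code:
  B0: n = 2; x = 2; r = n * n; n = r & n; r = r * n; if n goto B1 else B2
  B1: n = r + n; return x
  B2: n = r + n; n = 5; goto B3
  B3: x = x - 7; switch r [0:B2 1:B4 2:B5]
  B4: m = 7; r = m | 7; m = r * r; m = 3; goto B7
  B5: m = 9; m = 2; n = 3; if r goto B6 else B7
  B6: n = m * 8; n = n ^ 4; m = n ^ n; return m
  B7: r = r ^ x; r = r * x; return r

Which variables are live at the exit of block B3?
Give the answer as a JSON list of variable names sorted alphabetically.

def/use:
  B0: {n,r,x} / ∅
  B1: {n} / {n,r,x}
  B2: {n} / {n,r}
  B3: {x} / {r,x}
  B4: {m,r} / ∅
  B5: {m,n} / {r}
  B6: {m,n} / {m}
  B7: {r} / {r,x}

Backward fixpoint:
  B0: in=∅ out={n,r,x}
  B1: in={n,r,x} out=∅
  B2: in={n,r,x} out={n,r,x}
  B3: in={n,r,x} out={n,r,x}
  B4: in={x} out={r,x}
  B5: in={r,x} out={m,r,x}
  B6: in={m} out=∅
  B7: in={r,x} out=∅

live-out(B3) = ["n", "r", "x"]

Answer: ["n", "r", "x"]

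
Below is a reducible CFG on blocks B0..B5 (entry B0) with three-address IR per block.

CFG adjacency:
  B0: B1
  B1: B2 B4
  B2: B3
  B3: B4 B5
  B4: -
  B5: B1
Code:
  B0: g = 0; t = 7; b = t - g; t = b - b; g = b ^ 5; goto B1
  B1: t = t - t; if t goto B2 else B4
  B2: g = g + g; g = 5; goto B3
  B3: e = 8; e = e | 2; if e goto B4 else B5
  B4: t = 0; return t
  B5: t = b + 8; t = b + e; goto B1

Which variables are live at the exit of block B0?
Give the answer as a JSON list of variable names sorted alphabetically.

Block summaries:
  B0: {b,g,t} / ∅
  B1: {t} / {t}
  B2: {g} / {g}
  B3: {e} / ∅
  B4: {t} / ∅
  B5: {t} / {b,e}

Backward fixpoint:
  B0 li=∅ lo={b,g,t}
  B1 li={b,g,t} lo={b,g}
  B2 li={b,g} lo={b,g}
  B3 li={b,g} lo={b,e,g}
  B4 li=∅ lo=∅
  B5 li={b,e,g} lo={b,g,t}

live-out(B0) = ["b", "g", "t"]

Answer: ["b", "g", "t"]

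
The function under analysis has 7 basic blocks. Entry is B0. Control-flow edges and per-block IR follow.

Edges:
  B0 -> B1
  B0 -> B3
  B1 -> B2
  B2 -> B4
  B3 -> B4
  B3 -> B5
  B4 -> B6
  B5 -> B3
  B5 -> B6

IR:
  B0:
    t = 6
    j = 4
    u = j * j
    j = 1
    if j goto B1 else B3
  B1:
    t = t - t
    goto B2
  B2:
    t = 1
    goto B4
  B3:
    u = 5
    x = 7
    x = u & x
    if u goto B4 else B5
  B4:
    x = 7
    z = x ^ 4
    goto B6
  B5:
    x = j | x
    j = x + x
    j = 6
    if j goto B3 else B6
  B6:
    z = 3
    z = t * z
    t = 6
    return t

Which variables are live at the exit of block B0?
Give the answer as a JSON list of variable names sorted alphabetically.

Block summaries:
  B0: def={j,t,u} ue=∅
  B1: def={t} ue={t}
  B2: def={t} ue=∅
  B3: def={u,x} ue=∅
  B4: def={x,z} ue=∅
  B5: def={j,x} ue={j,x}
  B6: def={t,z} ue={t}

Backward fixpoint:
  B0 li=∅ lo={j,t}
  B1 li={t} lo=∅
  B2 li=∅ lo={t}
  B3 li={j,t} lo={j,t,x}
  B4 li={t} lo={t}
  B5 li={j,t,x} lo={j,t}
  B6 li={t} lo=∅

live-out(B0) = ["j", "t"]

Answer: ["j", "t"]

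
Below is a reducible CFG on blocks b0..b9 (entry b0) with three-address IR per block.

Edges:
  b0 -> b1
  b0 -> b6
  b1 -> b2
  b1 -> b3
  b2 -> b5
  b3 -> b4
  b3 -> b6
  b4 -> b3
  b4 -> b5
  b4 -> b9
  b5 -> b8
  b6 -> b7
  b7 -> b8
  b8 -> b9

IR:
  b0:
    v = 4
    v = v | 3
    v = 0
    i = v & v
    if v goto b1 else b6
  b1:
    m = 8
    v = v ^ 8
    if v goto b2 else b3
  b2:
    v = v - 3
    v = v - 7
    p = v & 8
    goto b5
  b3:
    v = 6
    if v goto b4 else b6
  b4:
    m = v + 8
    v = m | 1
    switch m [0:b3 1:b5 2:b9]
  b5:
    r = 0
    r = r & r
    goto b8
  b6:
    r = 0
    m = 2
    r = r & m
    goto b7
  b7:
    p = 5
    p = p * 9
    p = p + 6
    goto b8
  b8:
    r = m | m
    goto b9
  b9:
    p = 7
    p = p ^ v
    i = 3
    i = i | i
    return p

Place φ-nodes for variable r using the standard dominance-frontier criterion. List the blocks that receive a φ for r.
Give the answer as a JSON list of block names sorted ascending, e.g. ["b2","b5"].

idom tree: b1←b0 b2←b1 b3←b1 b4←b3 b5←b1 b6←b0 b7←b6 b8←b0 b9←b0
Dom at joins:
  b3: preds {b1,b4}: {b0,b1} ∩ {b0,b1,b3,b4} = {b0,b1}; idom=b1
  b5: preds {b2,b4}: {b0,b1,b2} ∩ {b0,b1,b3,b4} = {b0,b1}; idom=b1
  b6: preds {b0,b3}: {b0} ∩ {b0,b1,b3} = {b0}; idom=b0
  b8: preds {b5,b7}: {b0,b1,b5} ∩ {b0,b6,b7} = {b0}; idom=b0
  b9: preds {b4,b8}: {b0,b1,b3,b4} ∩ {b0,b8} = {b0}; idom=b0

DF walk-up:
  join b3 pred b1: · stop@b1
  join b3 pred b4: b4→b3 stop@b1
  join b5 pred b2: b2 stop@b1
  join b5 pred b4: b4→b3 stop@b1
  join b6 pred b0: · stop@b0
  join b6 pred b3: b3→b1 stop@b0
  join b8 pred b5: b5→b1 stop@b0
  join b8 pred b7: b7→b6 stop@b0
  join b9 pred b4: b4→b3→b1 stop@b0
  join b9 pred b8: b8 stop@b0
  b0 → ∅
  b1 → {b6,b8,b9}
  b2 → {b5}
  b3 → {b3,b5,b6,b9}
  b4 → {b3,b5,b9}
  b5 → {b8}
  b6 → {b8}
  b7 → {b8}
  b8 → {b9}
  b9 → ∅

φ for r: defs {b5,b6,b8}
  DF⁺ = {b8,b9}

Answer: ["b8", "b9"]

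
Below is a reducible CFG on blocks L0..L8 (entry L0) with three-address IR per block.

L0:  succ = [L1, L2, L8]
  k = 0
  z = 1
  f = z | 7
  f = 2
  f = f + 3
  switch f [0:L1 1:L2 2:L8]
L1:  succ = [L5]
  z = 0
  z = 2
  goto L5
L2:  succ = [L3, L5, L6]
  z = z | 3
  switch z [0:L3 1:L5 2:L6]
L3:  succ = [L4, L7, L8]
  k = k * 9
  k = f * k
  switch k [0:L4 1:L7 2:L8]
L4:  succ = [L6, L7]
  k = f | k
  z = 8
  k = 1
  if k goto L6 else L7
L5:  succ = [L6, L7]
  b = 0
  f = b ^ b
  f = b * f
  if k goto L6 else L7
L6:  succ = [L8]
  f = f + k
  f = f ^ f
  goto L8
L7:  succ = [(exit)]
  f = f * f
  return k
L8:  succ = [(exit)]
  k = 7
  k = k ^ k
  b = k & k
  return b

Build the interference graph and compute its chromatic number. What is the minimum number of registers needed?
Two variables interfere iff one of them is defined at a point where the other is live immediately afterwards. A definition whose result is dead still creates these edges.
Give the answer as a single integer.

Answer: 3

Working:
Per-block:
  L0 def {f,k,z} use ∅
  L1 def {z} use ∅
  L2 def {z} use {z}
  L3 def {k} use {f,k}
  L4 def {k,z} use {f,k}
  L5 def {b,f} use {k}
  L6 def {f} use {f,k}
  L7 def {f} use {f,k}
  L8 def {b,k} use ∅

Liveness:
  L0: in=∅ out={f,k,z}
  L1: in={k} out={k}
  L2: in={f,k,z} out={f,k}
  L3: in={f,k} out={f,k}
  L4: in={f,k} out={f,k}
  L5: in={k} out={f,k}
  L6: in={f,k} out=∅
  L7: in={f,k} out=∅
  L8: in=∅ out=∅

Interference:
  b: {f,k}
  f: {b,k,z}
  k: {b,f,z}
  z: {f,k}

Colouring:
  clique {b,f,k} ⇒ need ≥ 3
  3-colouring: R0={f}  R1={k}  R2={b,z}
  χ = 3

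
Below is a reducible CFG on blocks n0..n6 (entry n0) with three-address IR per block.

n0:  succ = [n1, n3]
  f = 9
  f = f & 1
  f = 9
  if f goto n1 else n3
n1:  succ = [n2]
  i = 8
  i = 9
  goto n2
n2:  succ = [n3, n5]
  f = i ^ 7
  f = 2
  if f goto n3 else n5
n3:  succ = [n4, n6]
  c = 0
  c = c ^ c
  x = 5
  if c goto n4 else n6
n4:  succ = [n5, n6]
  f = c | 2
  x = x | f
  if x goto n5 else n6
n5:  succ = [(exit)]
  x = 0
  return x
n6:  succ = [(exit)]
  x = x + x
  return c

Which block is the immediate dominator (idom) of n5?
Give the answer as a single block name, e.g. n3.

idom tree: n1←n0 n2←n1 n3←n0 n4←n3 n5←n0 n6←n3
Dom at joins:
  n3: preds {n0,n2}: {n0} ∩ {n0,n1,n2} = {n0}; idom=n0
  n5: preds {n2,n4}: {n0,n1,n2} ∩ {n0,n3,n4} = {n0}; idom=n0
  n6: preds {n3,n4}: {n0,n3} ∩ {n0,n3,n4} = {n0,n3}; idom=n3

idom(n5) = n0

Answer: n0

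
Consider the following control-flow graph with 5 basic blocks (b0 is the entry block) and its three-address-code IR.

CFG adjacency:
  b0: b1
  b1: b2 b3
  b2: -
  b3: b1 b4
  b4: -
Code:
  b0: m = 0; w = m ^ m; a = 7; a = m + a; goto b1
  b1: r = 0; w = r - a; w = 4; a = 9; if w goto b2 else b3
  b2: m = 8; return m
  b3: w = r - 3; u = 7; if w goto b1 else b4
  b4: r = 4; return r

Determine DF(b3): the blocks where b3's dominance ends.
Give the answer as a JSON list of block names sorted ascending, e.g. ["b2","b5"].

idom tree: b1←b0 b2←b1 b3←b1 b4←b3
Dom at joins:
  b1: preds {b0,b3}: {b0} ∩ {b0,b1,b3} = {b0}; idom=b0

DF walk-up:
  b1←b0: walk · to b0
  b1←b3: walk b3→b1 to b0
  b0: DF=∅
  b1: DF={b1}
  b2: DF=∅
  b3: DF={b1}
  b4: DF=∅

DF(b3) = ["b1"]

Answer: ["b1"]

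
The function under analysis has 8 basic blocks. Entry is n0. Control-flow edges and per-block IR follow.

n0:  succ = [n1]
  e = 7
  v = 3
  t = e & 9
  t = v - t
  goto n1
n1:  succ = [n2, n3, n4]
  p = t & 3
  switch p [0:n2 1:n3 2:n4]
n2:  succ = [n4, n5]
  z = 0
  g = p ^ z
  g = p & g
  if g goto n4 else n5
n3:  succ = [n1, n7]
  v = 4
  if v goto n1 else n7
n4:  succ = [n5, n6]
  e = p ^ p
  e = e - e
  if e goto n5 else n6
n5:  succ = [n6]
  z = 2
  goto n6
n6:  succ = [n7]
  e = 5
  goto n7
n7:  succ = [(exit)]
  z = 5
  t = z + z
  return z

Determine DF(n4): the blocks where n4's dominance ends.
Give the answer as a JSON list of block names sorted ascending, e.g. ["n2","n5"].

idom tree: n1←n0 n2←n1 n3←n1 n4←n1 n5←n1 n6←n1 n7←n1
Dom at joins:
  n1: preds {n0,n3}: {n0} ∩ {n0,n1,n3} = {n0}; idom=n0
  n4: preds {n1,n2}: {n0,n1} ∩ {n0,n1,n2} = {n0,n1}; idom=n1
  n5: preds {n2,n4}: {n0,n1,n2} ∩ {n0,n1,n4} = {n0,n1}; idom=n1
  n6: preds {n4,n5}: {n0,n1,n4} ∩ {n0,n1,n5} = {n0,n1}; idom=n1
  n7: preds {n3,n6}: {n0,n1,n3} ∩ {n0,n1,n6} = {n0,n1}; idom=n1

DF walk-up:
  n1←n0: walk · to n0
  n1←n3: walk n3→n1 to n0
  n4←n1: walk · to n1
  n4←n2: walk n2 to n1
  n5←n2: walk n2 to n1
  n5←n4: walk n4 to n1
  n6←n4: walk n4 to n1
  n6←n5: walk n5 to n1
  n7←n3: walk n3 to n1
  n7←n6: walk n6 to n1
  n0: DF=∅
  n1: DF={n1}
  n2: DF={n4,n5}
  n3: DF={n1,n7}
  n4: DF={n5,n6}
  n5: DF={n6}
  n6: DF={n7}
  n7: DF=∅

DF(n4) = ["n5", "n6"]

Answer: ["n5", "n6"]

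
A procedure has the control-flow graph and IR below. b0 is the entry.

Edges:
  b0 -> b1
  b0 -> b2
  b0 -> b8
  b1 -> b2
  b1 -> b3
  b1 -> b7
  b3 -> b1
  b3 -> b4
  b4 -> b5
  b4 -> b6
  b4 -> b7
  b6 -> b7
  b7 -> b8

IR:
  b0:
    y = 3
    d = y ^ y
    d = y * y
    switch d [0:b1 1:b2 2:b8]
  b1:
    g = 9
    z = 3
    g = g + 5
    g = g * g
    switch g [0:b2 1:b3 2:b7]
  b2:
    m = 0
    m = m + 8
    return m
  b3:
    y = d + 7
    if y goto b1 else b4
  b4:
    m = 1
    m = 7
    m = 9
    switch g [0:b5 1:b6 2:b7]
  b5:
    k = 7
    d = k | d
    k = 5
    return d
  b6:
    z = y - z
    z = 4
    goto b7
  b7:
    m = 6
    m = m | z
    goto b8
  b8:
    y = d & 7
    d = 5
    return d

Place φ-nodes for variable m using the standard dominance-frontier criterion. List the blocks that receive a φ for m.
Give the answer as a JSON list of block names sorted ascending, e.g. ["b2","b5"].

idom tree: b1←b0 b2←b0 b3←b1 b4←b3 b5←b4 b6←b4 b7←b1 b8←b0
Dom∩ at merges:
  b1: preds {b0,b3}: {b0} ∩ {b0,b1,b3} = {b0}; idom=b0
  b2: preds {b0,b1}: {b0} ∩ {b0,b1} = {b0}; idom=b0
  b7: preds {b1,b4,b6}: {b0,b1} ∩ {b0,b1,b3,b4} ∩ {b0,b1,b3,b4,b6} = {b0,b1}; idom=b1
  b8: preds {b0,b7}: {b0} ∩ {b0,b1,b7} = {b0}; idom=b0

Frontier:
  join b1 pred b0: · stop@b0
  join b1 pred b3: b3→b1 stop@b0
  join b2 pred b0: · stop@b0
  join b2 pred b1: b1 stop@b0
  join b7 pred b1: · stop@b1
  join b7 pred b4: b4→b3 stop@b1
  join b7 pred b6: b6→b4→b3 stop@b1
  join b8 pred b0: · stop@b0
  join b8 pred b7: b7→b1 stop@b0
  b0 → ∅
  b1 → {b1,b2,b8}
  b2 → ∅
  b3 → {b1,b7}
  b4 → {b7}
  b5 → ∅
  b6 → {b7}
  b7 → {b8}
  b8 → ∅

φ for m: defs {b2,b4,b7}
  DF⁺ = {b7,b8}

Answer: ["b7", "b8"]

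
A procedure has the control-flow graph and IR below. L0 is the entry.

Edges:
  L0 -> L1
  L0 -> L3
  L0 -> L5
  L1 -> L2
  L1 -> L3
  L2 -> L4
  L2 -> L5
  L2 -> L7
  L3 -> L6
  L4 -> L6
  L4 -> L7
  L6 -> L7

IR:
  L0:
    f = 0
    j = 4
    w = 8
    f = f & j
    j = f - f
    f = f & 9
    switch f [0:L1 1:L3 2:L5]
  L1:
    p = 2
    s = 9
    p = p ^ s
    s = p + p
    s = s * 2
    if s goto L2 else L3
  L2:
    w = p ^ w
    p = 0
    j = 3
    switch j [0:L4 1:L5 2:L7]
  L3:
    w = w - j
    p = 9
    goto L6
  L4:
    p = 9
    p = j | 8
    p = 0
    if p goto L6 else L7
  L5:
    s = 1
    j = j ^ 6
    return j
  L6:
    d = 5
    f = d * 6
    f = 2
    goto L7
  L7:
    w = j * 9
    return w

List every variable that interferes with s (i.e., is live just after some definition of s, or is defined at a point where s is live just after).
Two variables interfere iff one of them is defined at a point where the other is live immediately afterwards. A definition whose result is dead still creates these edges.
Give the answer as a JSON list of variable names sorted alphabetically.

Answer: ["j", "p", "w"]

Working:
Block summaries:
  L0: {f,j,w} / ∅
  L1: {p,s} / ∅
  L2: {j,p,w} / {p,w}
  L3: {p,w} / {j,w}
  L4: {p} / {j}
  L5: {j,s} / {j}
  L6: {d,f} / ∅
  L7: {w} / {j}

Liveness:
  L0 li=∅ lo={j,w}
  L1 li={j,w} lo={j,p,w}
  L2 li={p,w} lo={j}
  L3 li={j,w} lo={j}
  L4 li={j} lo={j}
  L5 li={j} lo=∅
  L6 li={j} lo={j}
  L7 li={j} lo=∅

Conflict graph:
  d — {j}
  f — {j,w}
  j — {d,f,p,s,w}
  p — {j,s,w}
  s — {j,p,w}
  w — {f,j,p,s}

N(s) = ["j", "p", "w"]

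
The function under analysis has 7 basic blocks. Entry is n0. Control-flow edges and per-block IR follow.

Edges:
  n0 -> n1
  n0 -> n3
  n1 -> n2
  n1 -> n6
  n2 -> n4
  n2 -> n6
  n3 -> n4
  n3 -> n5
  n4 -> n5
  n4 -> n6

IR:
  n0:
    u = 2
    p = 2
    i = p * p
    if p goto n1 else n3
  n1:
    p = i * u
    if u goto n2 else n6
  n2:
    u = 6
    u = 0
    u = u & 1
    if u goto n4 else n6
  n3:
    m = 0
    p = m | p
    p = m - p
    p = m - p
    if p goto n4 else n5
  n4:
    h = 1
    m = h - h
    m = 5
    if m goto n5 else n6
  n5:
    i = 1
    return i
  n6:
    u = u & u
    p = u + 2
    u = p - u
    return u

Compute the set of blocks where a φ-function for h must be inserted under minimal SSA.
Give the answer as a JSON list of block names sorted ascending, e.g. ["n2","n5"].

Answer: ["n5", "n6"]

Working:
idom tree: n1←n0 n2←n1 n3←n0 n4←n0 n5←n0 n6←n0
Join-block Dom:
  n4: preds {n2,n3}: {n0,n1,n2} ∩ {n0,n3} = {n0}; idom=n0
  n5: preds {n3,n4}: {n0,n3} ∩ {n0,n4} = {n0}; idom=n0
  n6: preds {n1,n2,n4}: {n0,n1} ∩ {n0,n1,n2} ∩ {n0,n4} = {n0}; idom=n0

DF derivation:
  join n4 pred n2: n2→n1 stop@n0
  join n4 pred n3: n3 stop@n0
  join n5 pred n3: n3 stop@n0
  join n5 pred n4: n4 stop@n0
  join n6 pred n1: n1 stop@n0
  join n6 pred n2: n2→n1 stop@n0
  join n6 pred n4: n4 stop@n0
  DF(n0)=∅
  DF(n1)={n4,n6}
  DF(n2)={n4,n6}
  DF(n3)={n4,n5}
  DF(n4)={n5,n6}
  DF(n5)=∅
  DF(n6)=∅

φ for h: defs {n4}
  DF⁺ = {n5,n6}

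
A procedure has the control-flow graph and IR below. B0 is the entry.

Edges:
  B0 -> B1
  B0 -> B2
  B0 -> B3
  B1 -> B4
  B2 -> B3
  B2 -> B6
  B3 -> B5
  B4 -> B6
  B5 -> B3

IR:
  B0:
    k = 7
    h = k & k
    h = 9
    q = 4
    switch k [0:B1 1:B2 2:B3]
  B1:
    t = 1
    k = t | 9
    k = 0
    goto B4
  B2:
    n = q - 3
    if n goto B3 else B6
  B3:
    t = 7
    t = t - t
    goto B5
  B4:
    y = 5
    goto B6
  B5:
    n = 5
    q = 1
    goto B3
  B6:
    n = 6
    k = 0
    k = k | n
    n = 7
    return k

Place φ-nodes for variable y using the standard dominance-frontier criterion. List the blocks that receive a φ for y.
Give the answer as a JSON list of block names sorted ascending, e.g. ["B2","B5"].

idom tree: B1←B0 B2←B0 B3←B0 B4←B1 B5←B3 B6←B0
Join-block Dom:
  B3: preds {B0,B2,B5}: {B0} ∩ {B0,B2} ∩ {B0,B3,B5} = {B0}; idom=B0
  B6: preds {B2,B4}: {B0,B2} ∩ {B0,B1,B4} = {B0}; idom=B0

Frontier:
  B3←B0: walk · to B0
  B3←B2: walk B2 to B0
  B3←B5: walk B5→B3 to B0
  B6←B2: walk B2 to B0
  B6←B4: walk B4→B1 to B0
  B0: DF=∅
  B1: DF={B6}
  B2: DF={B3,B6}
  B3: DF={B3}
  B4: DF={B6}
  B5: DF={B3}
  B6: DF=∅

φ for y: defs {B4}
  DF⁺ = {B6}

Answer: ["B6"]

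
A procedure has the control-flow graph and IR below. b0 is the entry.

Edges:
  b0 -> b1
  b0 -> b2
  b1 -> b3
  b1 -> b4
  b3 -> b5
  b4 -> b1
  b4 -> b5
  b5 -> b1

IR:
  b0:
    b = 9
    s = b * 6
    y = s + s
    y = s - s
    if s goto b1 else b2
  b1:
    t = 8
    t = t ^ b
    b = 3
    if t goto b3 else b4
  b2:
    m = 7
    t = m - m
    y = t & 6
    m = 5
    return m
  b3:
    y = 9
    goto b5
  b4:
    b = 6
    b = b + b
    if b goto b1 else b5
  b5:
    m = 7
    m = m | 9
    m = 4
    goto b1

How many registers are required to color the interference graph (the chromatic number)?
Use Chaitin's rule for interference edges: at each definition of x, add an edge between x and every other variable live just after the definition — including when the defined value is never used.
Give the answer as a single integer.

Per-block:
  b0: def={b,s,y} ue=∅
  b1: def={b,t} ue={b}
  b2: def={m,t,y} ue=∅
  b3: def={y} ue=∅
  b4: def={b} ue=∅
  b5: def={m} ue=∅

Liveness:
  b0 li=∅ lo={b}
  b1 li={b} lo={b}
  b2 li=∅ lo=∅
  b3 li={b} lo={b}
  b4 li=∅ lo={b}
  b5 li={b} lo={b}

Conflict graph:
  b — {m,s,t,y}
  m — {b}
  s — {b,y}
  t — {b}
  y — {b,s}

Colouring:
  lower bound: {b,s,y} mutually conflict ⇒ χ ≥ 3
  3-colouring: r0={b}  r1={m,s,t}  r2={y}
  χ = 3

Answer: 3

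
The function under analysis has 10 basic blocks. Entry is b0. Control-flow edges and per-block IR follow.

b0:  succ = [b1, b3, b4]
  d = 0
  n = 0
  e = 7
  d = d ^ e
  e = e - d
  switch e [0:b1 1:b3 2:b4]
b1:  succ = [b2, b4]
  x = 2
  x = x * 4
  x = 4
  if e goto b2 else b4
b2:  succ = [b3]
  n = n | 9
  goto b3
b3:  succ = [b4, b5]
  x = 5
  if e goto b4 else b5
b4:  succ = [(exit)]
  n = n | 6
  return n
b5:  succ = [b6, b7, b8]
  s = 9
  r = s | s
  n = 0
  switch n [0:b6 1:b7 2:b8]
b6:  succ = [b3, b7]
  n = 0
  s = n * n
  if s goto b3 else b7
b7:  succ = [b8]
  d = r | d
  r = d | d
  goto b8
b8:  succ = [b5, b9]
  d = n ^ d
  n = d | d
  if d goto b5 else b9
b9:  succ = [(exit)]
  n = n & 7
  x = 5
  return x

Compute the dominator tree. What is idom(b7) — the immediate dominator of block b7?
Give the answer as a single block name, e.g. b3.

idom tree: b1←b0 b2←b1 b3←b0 b4←b0 b5←b3 b6←b5 b7←b5 b8←b5 b9←b8
Dom∩ at merges:
  b3: preds {b0,b2,b6}: {b0} ∩ {b0,b1,b2} ∩ {b0,b3,b5,b6} = {b0}; idom=b0
  b4: preds {b0,b1,b3}: {b0} ∩ {b0,b1} ∩ {b0,b3} = {b0}; idom=b0
  b5: preds {b3,b8}: {b0,b3} ∩ {b0,b3,b5,b8} = {b0,b3}; idom=b3
  b7: preds {b5,b6}: {b0,b3,b5} ∩ {b0,b3,b5,b6} = {b0,b3,b5}; idom=b5
  b8: preds {b5,b7}: {b0,b3,b5} ∩ {b0,b3,b5,b7} = {b0,b3,b5}; idom=b5

idom(b7) = b5

Answer: b5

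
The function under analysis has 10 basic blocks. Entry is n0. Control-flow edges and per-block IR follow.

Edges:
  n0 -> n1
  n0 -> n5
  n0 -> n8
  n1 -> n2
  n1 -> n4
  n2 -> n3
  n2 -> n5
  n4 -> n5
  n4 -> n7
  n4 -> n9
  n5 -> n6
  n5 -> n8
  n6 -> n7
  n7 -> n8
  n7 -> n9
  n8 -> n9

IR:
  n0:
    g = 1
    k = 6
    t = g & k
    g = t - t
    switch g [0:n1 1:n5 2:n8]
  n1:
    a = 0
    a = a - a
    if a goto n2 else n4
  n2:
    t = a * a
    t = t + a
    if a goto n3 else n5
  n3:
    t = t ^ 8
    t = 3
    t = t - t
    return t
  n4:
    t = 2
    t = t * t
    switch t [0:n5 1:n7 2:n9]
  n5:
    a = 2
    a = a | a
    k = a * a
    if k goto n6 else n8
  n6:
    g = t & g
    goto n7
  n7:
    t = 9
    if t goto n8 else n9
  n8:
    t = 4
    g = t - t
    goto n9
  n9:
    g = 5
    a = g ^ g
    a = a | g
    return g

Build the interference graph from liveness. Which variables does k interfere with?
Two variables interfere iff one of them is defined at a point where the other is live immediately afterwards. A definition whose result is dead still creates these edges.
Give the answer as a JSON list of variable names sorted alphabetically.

Answer: ["g", "t"]

Derivation:
Per-block:
  n0: {g,k,t} / ∅
  n1: {a} / ∅
  n2: {t} / {a}
  n3: {t} / {t}
  n4: {t} / ∅
  n5: {a,k} / ∅
  n6: {g} / {g,t}
  n7: {t} / ∅
  n8: {g,t} / ∅
  n9: {a,g} / ∅

Backward fixpoint:
  n0 li=∅ lo={g,t}
  n1 li={g} lo={a,g}
  n2 li={a,g} lo={g,t}
  n3 li={t} lo=∅
  n4 li={g} lo={g,t}
  n5 li={g,t} lo={g,t}
  n6 li={g,t} lo=∅
  n7 li=∅ lo=∅
  n8 li=∅ lo=∅
  n9 li=∅ lo=∅

Interference:
  a↔{g,t}
  g↔{a,k,t}
  k↔{g,t}
  t↔{a,g,k}

N(k) = ["g", "t"]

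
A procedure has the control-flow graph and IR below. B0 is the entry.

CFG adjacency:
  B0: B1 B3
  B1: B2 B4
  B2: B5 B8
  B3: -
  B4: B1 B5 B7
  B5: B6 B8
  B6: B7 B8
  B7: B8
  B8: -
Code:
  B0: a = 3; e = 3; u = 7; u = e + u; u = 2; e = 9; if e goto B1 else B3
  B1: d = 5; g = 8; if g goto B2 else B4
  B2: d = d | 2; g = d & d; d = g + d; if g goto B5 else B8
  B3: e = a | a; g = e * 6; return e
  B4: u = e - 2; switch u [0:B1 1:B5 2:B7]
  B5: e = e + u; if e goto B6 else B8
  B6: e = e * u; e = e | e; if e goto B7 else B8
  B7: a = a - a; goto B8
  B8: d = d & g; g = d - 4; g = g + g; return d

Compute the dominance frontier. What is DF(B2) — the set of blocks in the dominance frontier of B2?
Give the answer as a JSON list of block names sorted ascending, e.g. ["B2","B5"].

idom tree: B1←B0 B2←B1 B3←B0 B4←B1 B5←B1 B6←B5 B7←B1 B8←B1
Dom at joins:
  B1: preds {B0,B4}: {B0} ∩ {B0,B1,B4} = {B0}; idom=B0
  B5: preds {B2,B4}: {B0,B1,B2} ∩ {B0,B1,B4} = {B0,B1}; idom=B1
  B7: preds {B4,B6}: {B0,B1,B4} ∩ {B0,B1,B5,B6} = {B0,B1}; idom=B1
  B8: preds {B2,B5,B6,B7}: {B0,B1,B2} ∩ {B0,B1,B5} ∩ {B0,B1,B5,B6} ∩ {B0,B1,B7} = {B0,B1}; idom=B1

Frontier:
  B1←B0: walk · to B0
  B1←B4: walk B4→B1 to B0
  B5←B2: walk B2 to B1
  B5←B4: walk B4 to B1
  B7←B4: walk B4 to B1
  B7←B6: walk B6→B5 to B1
  B8←B2: walk B2 to B1
  B8←B5: walk B5 to B1
  B8←B6: walk B6→B5 to B1
  B8←B7: walk B7 to B1
  B0 → ∅
  B1 → {B1}
  B2 → {B5,B8}
  B3 → ∅
  B4 → {B1,B5,B7}
  B5 → {B7,B8}
  B6 → {B7,B8}
  B7 → {B8}
  B8 → ∅

DF(B2) = ["B5", "B8"]

Answer: ["B5", "B8"]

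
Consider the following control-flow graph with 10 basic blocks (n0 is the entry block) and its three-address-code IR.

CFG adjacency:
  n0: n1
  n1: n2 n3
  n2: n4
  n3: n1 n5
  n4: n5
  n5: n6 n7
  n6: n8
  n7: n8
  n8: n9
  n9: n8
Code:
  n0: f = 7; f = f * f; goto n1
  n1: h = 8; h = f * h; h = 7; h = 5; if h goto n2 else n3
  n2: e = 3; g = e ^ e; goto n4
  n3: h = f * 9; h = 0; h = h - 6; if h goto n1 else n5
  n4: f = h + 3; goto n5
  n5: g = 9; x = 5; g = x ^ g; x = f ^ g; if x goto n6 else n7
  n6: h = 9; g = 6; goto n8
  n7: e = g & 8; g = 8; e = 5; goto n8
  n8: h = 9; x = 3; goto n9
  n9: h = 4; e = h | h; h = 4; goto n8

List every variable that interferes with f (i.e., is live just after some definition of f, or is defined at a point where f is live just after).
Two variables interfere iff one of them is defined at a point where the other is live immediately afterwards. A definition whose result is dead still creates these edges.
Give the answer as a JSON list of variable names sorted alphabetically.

Answer: ["g", "h", "x"]

Working:
Per-block:
  n0: {f} / ∅
  n1: {h} / {f}
  n2: {e,g} / ∅
  n3: {h} / {f}
  n4: {f} / {h}
  n5: {g,x} / {f}
  n6: {g,h} / ∅
  n7: {e,g} / {g}
  n8: {h,x} / ∅
  n9: {e,h} / ∅

Live sets:
  n0 li=∅ lo={f}
  n1 li={f} lo={f,h}
  n2 li={h} lo={h}
  n3 li={f} lo={f}
  n4 li={h} lo={f}
  n5 li={f} lo={g}
  n6 li=∅ lo=∅
  n7 li={g} lo=∅
  n8 li=∅ lo=∅
  n9 li=∅ lo=∅

Interfere edges:
  e↔{h}
  f↔{g,h,x}
  g↔{f,h,x}
  h↔{e,f,g}
  x↔{f,g}

N(f) = ["g", "h", "x"]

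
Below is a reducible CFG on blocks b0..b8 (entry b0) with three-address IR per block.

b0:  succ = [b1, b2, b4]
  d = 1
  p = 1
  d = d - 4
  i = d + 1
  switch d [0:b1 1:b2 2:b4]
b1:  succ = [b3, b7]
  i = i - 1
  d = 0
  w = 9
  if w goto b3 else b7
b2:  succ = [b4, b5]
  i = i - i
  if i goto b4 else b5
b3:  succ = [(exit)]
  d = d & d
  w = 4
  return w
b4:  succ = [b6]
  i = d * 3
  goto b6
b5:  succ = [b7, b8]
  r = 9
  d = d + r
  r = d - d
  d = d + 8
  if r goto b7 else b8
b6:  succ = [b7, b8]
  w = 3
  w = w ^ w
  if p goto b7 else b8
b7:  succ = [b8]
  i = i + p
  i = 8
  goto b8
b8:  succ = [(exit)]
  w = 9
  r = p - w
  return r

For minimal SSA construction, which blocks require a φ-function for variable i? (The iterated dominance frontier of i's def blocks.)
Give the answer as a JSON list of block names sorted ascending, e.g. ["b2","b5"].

Answer: ["b4", "b7", "b8"]

Derivation:
idom tree: b1←b0 b2←b0 b3←b1 b4←b0 b5←b2 b6←b4 b7←b0 b8←b0
Join-block Dom:
  b4: preds {b0,b2}: {b0} ∩ {b0,b2} = {b0}; idom=b0
  b7: preds {b1,b5,b6}: {b0,b1} ∩ {b0,b2,b5} ∩ {b0,b4,b6} = {b0}; idom=b0
  b8: preds {b5,b6,b7}: {b0,b2,b5} ∩ {b0,b4,b6} ∩ {b0,b7} = {b0}; idom=b0

DF derivation:
  join b4 pred b0: · stop@b0
  join b4 pred b2: b2 stop@b0
  join b7 pred b1: b1 stop@b0
  join b7 pred b5: b5→b2 stop@b0
  join b7 pred b6: b6→b4 stop@b0
  join b8 pred b5: b5→b2 stop@b0
  join b8 pred b6: b6→b4 stop@b0
  join b8 pred b7: b7 stop@b0
  b0 → ∅
  b1 → {b7}
  b2 → {b4,b7,b8}
  b3 → ∅
  b4 → {b7,b8}
  b5 → {b7,b8}
  b6 → {b7,b8}
  b7 → {b8}
  b8 → ∅

φ for i: defs {b0,b1,b2,b4,b7}
  DF⁺ = {b4,b7,b8}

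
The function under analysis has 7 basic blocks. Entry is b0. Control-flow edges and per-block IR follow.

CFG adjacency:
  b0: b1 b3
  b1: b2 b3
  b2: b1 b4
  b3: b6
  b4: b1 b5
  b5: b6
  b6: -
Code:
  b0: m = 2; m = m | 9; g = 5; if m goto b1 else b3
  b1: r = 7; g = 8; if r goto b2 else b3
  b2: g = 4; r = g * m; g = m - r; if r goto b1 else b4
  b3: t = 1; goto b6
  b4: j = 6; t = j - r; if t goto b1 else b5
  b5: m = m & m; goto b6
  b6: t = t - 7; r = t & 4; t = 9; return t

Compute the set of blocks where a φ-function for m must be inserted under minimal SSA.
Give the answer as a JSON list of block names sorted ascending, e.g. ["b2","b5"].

Answer: ["b6"]

Analysis:
idom tree: b1←b0 b2←b1 b3←b0 b4←b2 b5←b4 b6←b0
Dom at joins:
  b1: preds {b0,b2,b4}: {b0} ∩ {b0,b1,b2} ∩ {b0,b1,b2,b4} = {b0}; idom=b0
  b3: preds {b0,b1}: {b0} ∩ {b0,b1} = {b0}; idom=b0
  b6: preds {b3,b5}: {b0,b3} ∩ {b0,b1,b2,b4,b5} = {b0}; idom=b0

DF derivation:
  b1←b0: walk · to b0
  b1←b2: walk b2→b1 to b0
  b1←b4: walk b4→b2→b1 to b0
  b3←b0: walk · to b0
  b3←b1: walk b1 to b0
  b6←b3: walk b3 to b0
  b6←b5: walk b5→b4→b2→b1 to b0
  b0: DF=∅
  b1: DF={b1,b3,b6}
  b2: DF={b1,b6}
  b3: DF={b6}
  b4: DF={b1,b6}
  b5: DF={b6}
  b6: DF=∅

φ for m: defs {b0,b5}
  DF⁺ = {b6}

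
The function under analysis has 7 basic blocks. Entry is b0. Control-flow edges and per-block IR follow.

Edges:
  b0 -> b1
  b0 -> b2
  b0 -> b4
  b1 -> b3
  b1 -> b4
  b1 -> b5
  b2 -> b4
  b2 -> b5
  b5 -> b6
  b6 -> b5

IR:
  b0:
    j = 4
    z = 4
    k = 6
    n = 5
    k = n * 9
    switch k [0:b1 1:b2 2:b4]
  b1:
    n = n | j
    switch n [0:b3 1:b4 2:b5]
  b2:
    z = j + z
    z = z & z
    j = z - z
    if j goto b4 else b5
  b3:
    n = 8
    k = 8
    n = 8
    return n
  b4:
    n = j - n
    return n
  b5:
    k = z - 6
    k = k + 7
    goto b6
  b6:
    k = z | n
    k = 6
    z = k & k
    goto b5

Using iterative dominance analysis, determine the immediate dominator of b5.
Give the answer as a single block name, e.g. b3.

Answer: b0

Analysis:
idom tree: b1←b0 b2←b0 b3←b1 b4←b0 b5←b0 b6←b5
Dom at joins:
  b4: preds {b0,b1,b2}: {b0} ∩ {b0,b1} ∩ {b0,b2} = {b0}; idom=b0
  b5: preds {b1,b2,b6}: {b0,b1} ∩ {b0,b2} ∩ {b0,b5,b6} = {b0}; idom=b0

idom(b5) = b0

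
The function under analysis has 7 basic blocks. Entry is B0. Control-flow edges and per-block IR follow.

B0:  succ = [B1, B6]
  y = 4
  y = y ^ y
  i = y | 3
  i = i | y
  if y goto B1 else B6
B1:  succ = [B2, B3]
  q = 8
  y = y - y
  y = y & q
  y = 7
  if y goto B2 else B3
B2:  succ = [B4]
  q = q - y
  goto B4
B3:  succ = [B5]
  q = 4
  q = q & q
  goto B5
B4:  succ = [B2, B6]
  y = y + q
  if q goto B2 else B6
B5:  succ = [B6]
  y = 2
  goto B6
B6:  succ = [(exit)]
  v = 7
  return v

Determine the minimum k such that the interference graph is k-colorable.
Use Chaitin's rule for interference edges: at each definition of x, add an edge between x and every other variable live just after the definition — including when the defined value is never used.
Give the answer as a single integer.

Answer: 2

Derivation:
Per-block:
  B0: def={i,y} ue=∅
  B1: def={q,y} ue={y}
  B2: def={q} ue={q,y}
  B3: def={q} ue=∅
  B4: def={y} ue={q,y}
  B5: def={y} ue=∅
  B6: def={v} ue=∅

Liveness:
  B0: in=∅ out={y}
  B1: in={y} out={q,y}
  B2: in={q,y} out={q,y}
  B3: in=∅ out=∅
  B4: in={q,y} out={q,y}
  B5: in=∅ out=∅
  B6: in=∅ out=∅

Conflict graph:
  i: {y}
  q: {y}
  v: ∅
  y: {i,q}

Chromatic number:
  lower bound: {i,y} mutually conflict ⇒ χ ≥ 2
  2-colouring: R0={v,y}  R1={i,q}
  χ = 2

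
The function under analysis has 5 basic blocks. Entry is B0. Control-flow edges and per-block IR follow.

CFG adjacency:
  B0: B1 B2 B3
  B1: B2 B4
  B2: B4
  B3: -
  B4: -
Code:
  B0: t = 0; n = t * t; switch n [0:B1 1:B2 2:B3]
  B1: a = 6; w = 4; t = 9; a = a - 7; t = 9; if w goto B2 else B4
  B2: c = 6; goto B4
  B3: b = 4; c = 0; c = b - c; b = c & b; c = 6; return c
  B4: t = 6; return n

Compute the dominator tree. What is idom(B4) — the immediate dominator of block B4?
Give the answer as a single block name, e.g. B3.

Answer: B0

Working:
idom tree: B1←B0 B2←B0 B3←B0 B4←B0
Dom at joins:
  B2: preds {B0,B1}: {B0} ∩ {B0,B1} = {B0}; idom=B0
  B4: preds {B1,B2}: {B0,B1} ∩ {B0,B2} = {B0}; idom=B0

idom(B4) = B0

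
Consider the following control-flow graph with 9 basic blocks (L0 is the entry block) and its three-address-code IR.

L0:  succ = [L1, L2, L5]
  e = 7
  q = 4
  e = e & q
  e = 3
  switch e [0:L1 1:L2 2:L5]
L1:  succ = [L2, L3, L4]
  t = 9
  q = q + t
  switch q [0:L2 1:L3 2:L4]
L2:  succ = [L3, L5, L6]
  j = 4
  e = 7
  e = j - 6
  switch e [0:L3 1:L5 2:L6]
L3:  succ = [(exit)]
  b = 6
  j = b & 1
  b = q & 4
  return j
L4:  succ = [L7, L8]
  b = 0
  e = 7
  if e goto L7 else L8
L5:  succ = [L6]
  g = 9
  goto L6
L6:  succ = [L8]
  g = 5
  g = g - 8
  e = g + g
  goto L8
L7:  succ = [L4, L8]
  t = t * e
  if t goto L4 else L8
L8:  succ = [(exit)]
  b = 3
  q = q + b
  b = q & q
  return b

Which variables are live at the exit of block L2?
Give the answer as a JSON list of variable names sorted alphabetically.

Answer: ["q"]

Analysis:
Per-block:
  L0: def={e,q} ue=∅
  L1: def={q,t} ue={q}
  L2: def={e,j} ue=∅
  L3: def={b,j} ue={q}
  L4: def={b,e} ue=∅
  L5: def={g} ue=∅
  L6: def={e,g} ue=∅
  L7: def={t} ue={e,t}
  L8: def={b,q} ue={q}

Backward fixpoint:
  L0 li=∅ lo={q}
  L1 li={q} lo={q,t}
  L2 li={q} lo={q}
  L3 li={q} lo=∅
  L4 li={q,t} lo={e,q,t}
  L5 li={q} lo={q}
  L6 li={q} lo={q}
  L7 li={e,q,t} lo={q,t}
  L8 li={q} lo=∅

live-out(L2) = ["q"]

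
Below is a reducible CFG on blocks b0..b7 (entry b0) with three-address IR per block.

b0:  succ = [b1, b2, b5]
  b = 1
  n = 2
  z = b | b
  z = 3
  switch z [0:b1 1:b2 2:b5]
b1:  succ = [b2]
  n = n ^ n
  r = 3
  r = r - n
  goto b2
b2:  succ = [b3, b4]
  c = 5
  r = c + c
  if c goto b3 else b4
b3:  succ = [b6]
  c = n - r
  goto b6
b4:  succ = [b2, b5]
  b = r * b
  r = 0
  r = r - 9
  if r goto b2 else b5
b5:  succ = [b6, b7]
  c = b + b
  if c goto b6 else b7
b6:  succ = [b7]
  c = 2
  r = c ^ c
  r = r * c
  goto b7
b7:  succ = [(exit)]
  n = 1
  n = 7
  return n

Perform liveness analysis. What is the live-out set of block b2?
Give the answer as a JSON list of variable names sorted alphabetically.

Answer: ["b", "n", "r"]

Derivation:
Block summaries:
  b0: def={b,n,z} ue=∅
  b1: def={n,r} ue={n}
  b2: def={c,r} ue=∅
  b3: def={c} ue={n,r}
  b4: def={b,r} ue={b,r}
  b5: def={c} ue={b}
  b6: def={c,r} ue=∅
  b7: def={n} ue=∅

Liveness:
  live b0: ∅→{b,n}
  live b1: {b,n}→{b,n}
  live b2: {b,n}→{b,n,r}
  live b3: {n,r}→∅
  live b4: {b,n,r}→{b,n}
  live b5: {b}→∅
  live b6: ∅→∅
  live b7: ∅→∅

live-out(b2) = ["b", "n", "r"]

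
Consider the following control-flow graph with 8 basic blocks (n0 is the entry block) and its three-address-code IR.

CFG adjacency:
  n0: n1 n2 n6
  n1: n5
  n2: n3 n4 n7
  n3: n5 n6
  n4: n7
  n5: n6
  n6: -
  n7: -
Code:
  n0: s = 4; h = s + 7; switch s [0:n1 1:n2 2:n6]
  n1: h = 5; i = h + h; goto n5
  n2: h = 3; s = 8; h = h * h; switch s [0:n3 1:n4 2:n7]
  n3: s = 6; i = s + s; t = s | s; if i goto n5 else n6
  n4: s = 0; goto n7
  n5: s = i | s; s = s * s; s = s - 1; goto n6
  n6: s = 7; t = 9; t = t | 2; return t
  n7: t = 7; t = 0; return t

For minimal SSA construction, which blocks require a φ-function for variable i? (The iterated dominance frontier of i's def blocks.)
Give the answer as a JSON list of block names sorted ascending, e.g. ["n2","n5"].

idom tree: n1←n0 n2←n0 n3←n2 n4←n2 n5←n0 n6←n0 n7←n2
Dom at joins:
  n5: preds {n1,n3}: {n0,n1} ∩ {n0,n2,n3} = {n0}; idom=n0
  n6: preds {n0,n3,n5}: {n0} ∩ {n0,n2,n3} ∩ {n0,n5} = {n0}; idom=n0
  n7: preds {n2,n4}: {n0,n2} ∩ {n0,n2,n4} = {n0,n2}; idom=n2

Frontier:
  join n5 pred n1: n1 stop@n0
  join n5 pred n3: n3→n2 stop@n0
  join n6 pred n0: · stop@n0
  join n6 pred n3: n3→n2 stop@n0
  join n6 pred n5: n5 stop@n0
  join n7 pred n2: · stop@n2
  join n7 pred n4: n4 stop@n2
  n0: DF=∅
  n1: DF={n5}
  n2: DF={n5,n6}
  n3: DF={n5,n6}
  n4: DF={n7}
  n5: DF={n6}
  n6: DF=∅
  n7: DF=∅

φ for i: defs {n1,n3}
  DF⁺ = {n5,n6}

Answer: ["n5", "n6"]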